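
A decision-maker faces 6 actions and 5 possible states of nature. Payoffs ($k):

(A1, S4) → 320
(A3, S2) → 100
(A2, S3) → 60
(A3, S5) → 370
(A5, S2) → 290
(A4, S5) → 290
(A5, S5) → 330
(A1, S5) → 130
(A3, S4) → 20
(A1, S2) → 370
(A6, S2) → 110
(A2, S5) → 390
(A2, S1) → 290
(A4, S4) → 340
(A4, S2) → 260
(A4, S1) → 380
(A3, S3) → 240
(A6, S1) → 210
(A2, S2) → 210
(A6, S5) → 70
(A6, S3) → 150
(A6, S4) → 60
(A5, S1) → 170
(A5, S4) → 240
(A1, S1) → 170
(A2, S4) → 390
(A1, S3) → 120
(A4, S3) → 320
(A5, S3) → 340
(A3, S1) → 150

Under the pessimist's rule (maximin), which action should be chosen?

A4

Row minima: A1=120, A2=60, A3=20, A4=260, A5=170, A6=60
Best worst-case = 260 → A4.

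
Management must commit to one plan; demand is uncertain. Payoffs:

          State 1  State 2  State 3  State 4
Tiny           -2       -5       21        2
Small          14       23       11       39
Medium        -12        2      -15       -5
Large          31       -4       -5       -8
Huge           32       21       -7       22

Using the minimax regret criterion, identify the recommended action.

Small

Column bests: State 1=32, State 2=23, State 3=21, State 4=39.
Tiny regrets: 34, 28, 0, 37 → max 37
Small regrets: 18, 0, 10, 0 → max 18
Medium regrets: 44, 21, 36, 44 → max 44
Large regrets: 1, 27, 26, 47 → max 47
Huge regrets: 0, 2, 28, 17 → max 28
Smallest max regret = 18 → Small.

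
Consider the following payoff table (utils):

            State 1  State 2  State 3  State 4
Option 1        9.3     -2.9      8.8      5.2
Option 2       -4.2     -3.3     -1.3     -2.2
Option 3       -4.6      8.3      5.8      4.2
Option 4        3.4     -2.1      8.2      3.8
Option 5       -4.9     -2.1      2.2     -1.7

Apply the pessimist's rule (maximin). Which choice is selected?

Row minima: Option 1=-2.9, Option 2=-4.2, Option 3=-4.6, Option 4=-2.1, Option 5=-4.9
Best worst-case = -2.1 → Option 4.

Option 4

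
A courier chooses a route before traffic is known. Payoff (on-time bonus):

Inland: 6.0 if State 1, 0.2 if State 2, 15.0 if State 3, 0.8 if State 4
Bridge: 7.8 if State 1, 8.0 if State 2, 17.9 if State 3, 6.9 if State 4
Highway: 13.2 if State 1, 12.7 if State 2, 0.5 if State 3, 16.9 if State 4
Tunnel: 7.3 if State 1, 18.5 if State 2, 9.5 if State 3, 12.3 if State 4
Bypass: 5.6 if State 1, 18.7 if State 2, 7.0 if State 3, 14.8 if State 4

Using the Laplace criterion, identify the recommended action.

Row averages: Inland=5.5, Bridge=10.15, Highway=10.825, Tunnel=11.9, Bypass=11.525
Highest average = 11.9 → Tunnel.

Tunnel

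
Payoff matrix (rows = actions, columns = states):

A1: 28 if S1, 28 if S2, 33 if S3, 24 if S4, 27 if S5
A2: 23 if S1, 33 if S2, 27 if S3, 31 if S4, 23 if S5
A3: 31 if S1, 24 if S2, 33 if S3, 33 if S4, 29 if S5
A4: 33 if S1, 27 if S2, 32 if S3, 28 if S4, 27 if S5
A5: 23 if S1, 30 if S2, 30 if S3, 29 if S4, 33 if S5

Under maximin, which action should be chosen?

Row minima: A1=24, A2=23, A3=24, A4=27, A5=23
Best worst-case = 27 → A4.

A4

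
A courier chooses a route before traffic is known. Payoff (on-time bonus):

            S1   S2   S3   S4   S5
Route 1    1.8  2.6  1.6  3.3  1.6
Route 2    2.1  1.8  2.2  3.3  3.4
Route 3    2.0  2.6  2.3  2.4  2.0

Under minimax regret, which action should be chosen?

Route 2

Column bests: S1=2.1, S2=2.6, S3=2.3, S4=3.3, S5=3.4.
Route 1 regrets: 0.3, 0.0, 0.7, 0.0, 1.8 → max 1.8
Route 2 regrets: 0.0, 0.8, 0.1, 0.0, 0.0 → max 0.8
Route 3 regrets: 0.1, 0.0, 0.0, 0.9, 1.4 → max 1.4
Smallest max regret = 0.8 → Route 2.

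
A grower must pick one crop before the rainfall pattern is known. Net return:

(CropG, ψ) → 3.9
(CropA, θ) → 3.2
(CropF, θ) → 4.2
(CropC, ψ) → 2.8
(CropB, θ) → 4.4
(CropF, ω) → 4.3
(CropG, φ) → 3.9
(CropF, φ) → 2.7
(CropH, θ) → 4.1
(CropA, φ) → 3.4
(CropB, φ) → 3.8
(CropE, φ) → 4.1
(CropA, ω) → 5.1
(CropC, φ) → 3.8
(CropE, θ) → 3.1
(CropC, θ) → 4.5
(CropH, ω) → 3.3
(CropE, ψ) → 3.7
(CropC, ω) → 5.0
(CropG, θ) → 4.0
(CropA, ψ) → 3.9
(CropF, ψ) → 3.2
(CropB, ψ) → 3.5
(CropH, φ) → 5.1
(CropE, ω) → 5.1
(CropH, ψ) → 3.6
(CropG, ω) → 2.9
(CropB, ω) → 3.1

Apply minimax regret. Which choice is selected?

Column bests: θ=4.5, φ=5.1, ψ=3.9, ω=5.1.
CropC regrets: 0.0, 1.3, 1.1, 0.1 → max 1.3
CropB regrets: 0.1, 1.3, 0.4, 2.0 → max 2.0
CropG regrets: 0.5, 1.2, 0.0, 2.2 → max 2.2
CropF regrets: 0.3, 2.4, 0.7, 0.8 → max 2.4
CropH regrets: 0.4, 0.0, 0.3, 1.8 → max 1.8
CropA regrets: 1.3, 1.7, 0.0, 0.0 → max 1.7
CropE regrets: 1.4, 1.0, 0.2, 0.0 → max 1.4
Smallest max regret = 1.3 → CropC.

CropC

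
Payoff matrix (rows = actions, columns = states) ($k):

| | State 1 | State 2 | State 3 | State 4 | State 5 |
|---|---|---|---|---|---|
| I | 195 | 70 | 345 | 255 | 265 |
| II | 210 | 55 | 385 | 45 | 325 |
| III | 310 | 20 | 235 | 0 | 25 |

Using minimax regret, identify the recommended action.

I

Column bests: State 1=310, State 2=70, State 3=385, State 4=255, State 5=325.
I regrets: 115, 0, 40, 0, 60 → max 115
II regrets: 100, 15, 0, 210, 0 → max 210
III regrets: 0, 50, 150, 255, 300 → max 300
Smallest max regret = 115 → I.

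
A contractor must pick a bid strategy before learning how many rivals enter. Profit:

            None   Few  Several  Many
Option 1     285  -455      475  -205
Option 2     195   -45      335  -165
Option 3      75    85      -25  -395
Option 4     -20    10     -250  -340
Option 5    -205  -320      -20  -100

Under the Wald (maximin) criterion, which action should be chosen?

Option 2

Row minima: Option 1=-455, Option 2=-165, Option 3=-395, Option 4=-340, Option 5=-320
Best worst-case = -165 → Option 2.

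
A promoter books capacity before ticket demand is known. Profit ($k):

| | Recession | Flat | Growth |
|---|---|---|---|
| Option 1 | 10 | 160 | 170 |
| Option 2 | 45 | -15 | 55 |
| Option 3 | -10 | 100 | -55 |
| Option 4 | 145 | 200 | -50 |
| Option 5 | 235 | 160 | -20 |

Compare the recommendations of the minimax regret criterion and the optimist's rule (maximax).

minimax regret → Option 5; maximax → Option 5 (agree)

Column bests: Recession=235, Flat=200, Growth=170.
Option 1 regrets: 225, 40, 0 → max 225
Option 2 regrets: 190, 215, 115 → max 215
Option 3 regrets: 245, 100, 225 → max 245
Option 4 regrets: 90, 0, 220 → max 220
Option 5 regrets: 0, 40, 190 → max 190
Smallest max regret = 190 → Option 5.
Row maxima: Option 1=170, Option 2=55, Option 3=100, Option 4=200, Option 5=235
Best best-case = 235 → Option 5.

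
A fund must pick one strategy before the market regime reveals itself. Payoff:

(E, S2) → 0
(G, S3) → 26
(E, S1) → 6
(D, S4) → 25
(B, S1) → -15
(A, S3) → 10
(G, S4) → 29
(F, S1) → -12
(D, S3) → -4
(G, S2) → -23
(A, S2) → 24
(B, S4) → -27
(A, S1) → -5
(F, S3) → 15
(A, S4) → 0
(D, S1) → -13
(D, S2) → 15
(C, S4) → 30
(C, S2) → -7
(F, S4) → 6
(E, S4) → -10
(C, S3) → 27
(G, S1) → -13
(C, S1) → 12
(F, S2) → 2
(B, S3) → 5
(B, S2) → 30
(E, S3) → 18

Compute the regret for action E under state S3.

9

Best payoff under S3 is 27.
Regret = 27 − 18 = 9.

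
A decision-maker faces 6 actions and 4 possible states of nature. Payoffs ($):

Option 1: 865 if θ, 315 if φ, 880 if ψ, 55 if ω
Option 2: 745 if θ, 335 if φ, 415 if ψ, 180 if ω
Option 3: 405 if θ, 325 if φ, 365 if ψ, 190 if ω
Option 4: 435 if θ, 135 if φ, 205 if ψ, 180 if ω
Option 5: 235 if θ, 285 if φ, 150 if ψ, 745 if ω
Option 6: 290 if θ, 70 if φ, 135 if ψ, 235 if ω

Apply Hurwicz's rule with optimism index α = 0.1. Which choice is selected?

Option 2

Option 1: 0.1·880 + 0.9·55 = 137.5
Option 2: 0.1·745 + 0.9·180 = 236.5
Option 3: 0.1·405 + 0.9·190 = 211.5
Option 4: 0.1·435 + 0.9·135 = 165
Option 5: 0.1·745 + 0.9·150 = 209.5
Option 6: 0.1·290 + 0.9·70 = 92
Highest Hurwicz score = 236.5 → Option 2.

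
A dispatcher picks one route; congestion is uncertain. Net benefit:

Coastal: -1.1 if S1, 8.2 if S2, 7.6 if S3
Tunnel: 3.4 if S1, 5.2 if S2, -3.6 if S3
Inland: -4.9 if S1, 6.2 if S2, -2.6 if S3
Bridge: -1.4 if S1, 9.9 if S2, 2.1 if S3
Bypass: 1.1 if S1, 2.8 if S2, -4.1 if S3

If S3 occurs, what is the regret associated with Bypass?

11.7

Best payoff under S3 is 7.6.
Regret = 7.6 − (-4.1) = 11.7.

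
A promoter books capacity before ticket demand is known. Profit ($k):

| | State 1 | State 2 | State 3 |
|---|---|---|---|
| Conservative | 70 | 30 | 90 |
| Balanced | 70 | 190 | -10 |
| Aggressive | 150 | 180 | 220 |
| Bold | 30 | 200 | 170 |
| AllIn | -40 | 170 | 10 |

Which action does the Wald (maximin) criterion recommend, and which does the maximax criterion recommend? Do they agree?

maximin → Aggressive; maximax → Aggressive (agree)

Row minima: Conservative=30, Balanced=-10, Aggressive=150, Bold=30, AllIn=-40
Best worst-case = 150 → Aggressive.
Row maxima: Conservative=90, Balanced=190, Aggressive=220, Bold=200, AllIn=170
Best best-case = 220 → Aggressive.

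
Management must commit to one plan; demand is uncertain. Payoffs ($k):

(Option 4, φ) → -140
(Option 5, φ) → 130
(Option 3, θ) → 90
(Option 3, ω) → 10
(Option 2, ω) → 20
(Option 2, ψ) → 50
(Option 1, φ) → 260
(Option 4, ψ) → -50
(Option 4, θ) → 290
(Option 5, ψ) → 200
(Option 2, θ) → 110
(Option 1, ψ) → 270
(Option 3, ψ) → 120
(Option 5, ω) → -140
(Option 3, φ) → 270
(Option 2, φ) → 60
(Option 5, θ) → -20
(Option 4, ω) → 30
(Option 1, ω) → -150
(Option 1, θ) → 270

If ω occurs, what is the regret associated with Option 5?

170

Best payoff under ω is 30.
Regret = 30 − (-140) = 170.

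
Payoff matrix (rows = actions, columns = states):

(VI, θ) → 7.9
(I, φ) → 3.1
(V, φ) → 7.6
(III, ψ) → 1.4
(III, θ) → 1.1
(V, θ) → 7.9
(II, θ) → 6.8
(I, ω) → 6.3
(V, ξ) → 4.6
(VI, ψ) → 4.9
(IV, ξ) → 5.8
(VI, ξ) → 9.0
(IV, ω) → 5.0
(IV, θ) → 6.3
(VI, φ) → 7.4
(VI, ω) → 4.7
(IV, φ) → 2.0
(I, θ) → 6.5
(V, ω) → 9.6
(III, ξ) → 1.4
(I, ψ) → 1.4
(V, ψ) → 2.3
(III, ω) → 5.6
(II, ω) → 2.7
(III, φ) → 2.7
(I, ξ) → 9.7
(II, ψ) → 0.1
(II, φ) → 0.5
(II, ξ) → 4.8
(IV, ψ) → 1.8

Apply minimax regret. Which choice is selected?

Column bests: θ=7.9, φ=7.6, ψ=4.9, ω=9.6, ξ=9.7.
I regrets: 1.4, 4.5, 3.5, 3.3, 0.0 → max 4.5
II regrets: 1.1, 7.1, 4.8, 6.9, 4.9 → max 7.1
III regrets: 6.8, 4.9, 3.5, 4.0, 8.3 → max 8.3
IV regrets: 1.6, 5.6, 3.1, 4.6, 3.9 → max 5.6
V regrets: 0.0, 0.0, 2.6, 0.0, 5.1 → max 5.1
VI regrets: 0.0, 0.2, 0.0, 4.9, 0.7 → max 4.9
Smallest max regret = 4.5 → I.

I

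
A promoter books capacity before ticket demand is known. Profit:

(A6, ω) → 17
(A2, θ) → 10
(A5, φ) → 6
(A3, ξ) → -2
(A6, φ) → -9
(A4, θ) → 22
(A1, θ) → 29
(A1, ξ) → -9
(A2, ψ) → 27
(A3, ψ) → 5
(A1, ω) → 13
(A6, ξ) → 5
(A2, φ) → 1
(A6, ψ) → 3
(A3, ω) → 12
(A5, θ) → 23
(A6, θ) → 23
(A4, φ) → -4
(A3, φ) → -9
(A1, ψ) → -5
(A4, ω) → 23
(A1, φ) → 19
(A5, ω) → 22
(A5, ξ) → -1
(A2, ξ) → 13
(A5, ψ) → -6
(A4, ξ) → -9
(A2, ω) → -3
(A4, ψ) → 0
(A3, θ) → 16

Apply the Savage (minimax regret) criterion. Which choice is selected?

A2

Column bests: θ=29, φ=19, ψ=27, ω=23, ξ=13.
A1 regrets: 0, 0, 32, 10, 22 → max 32
A2 regrets: 19, 18, 0, 26, 0 → max 26
A3 regrets: 13, 28, 22, 11, 15 → max 28
A4 regrets: 7, 23, 27, 0, 22 → max 27
A5 regrets: 6, 13, 33, 1, 14 → max 33
A6 regrets: 6, 28, 24, 6, 8 → max 28
Smallest max regret = 26 → A2.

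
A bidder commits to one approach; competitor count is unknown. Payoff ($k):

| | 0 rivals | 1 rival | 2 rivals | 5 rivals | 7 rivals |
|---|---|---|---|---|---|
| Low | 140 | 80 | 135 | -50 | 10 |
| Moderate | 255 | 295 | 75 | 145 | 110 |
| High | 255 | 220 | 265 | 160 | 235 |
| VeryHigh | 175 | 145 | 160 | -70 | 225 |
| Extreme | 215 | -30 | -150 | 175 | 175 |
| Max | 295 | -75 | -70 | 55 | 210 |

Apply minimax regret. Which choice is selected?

High

Column bests: 0 rivals=295, 1 rival=295, 2 rivals=265, 5 rivals=175, 7 rivals=235.
Low regrets: 155, 215, 130, 225, 225 → max 225
Moderate regrets: 40, 0, 190, 30, 125 → max 190
High regrets: 40, 75, 0, 15, 0 → max 75
VeryHigh regrets: 120, 150, 105, 245, 10 → max 245
Extreme regrets: 80, 325, 415, 0, 60 → max 415
Max regrets: 0, 370, 335, 120, 25 → max 370
Smallest max regret = 75 → High.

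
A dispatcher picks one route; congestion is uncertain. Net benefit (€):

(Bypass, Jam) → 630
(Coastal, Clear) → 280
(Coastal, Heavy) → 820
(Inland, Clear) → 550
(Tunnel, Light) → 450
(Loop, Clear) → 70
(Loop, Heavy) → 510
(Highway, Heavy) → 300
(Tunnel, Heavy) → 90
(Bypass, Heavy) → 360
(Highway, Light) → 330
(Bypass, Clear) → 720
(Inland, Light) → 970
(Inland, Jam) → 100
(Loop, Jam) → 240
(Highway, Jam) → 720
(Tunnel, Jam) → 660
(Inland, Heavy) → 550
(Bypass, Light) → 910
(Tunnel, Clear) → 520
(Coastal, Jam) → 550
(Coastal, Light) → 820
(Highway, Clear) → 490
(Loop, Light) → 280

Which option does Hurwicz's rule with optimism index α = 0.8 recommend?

Bypass

Highway: 0.8·720 + 0.2·300 = 636
Coastal: 0.8·820 + 0.2·280 = 712
Loop: 0.8·510 + 0.2·70 = 422
Tunnel: 0.8·660 + 0.2·90 = 546
Bypass: 0.8·910 + 0.2·360 = 800
Inland: 0.8·970 + 0.2·100 = 796
Highest Hurwicz score = 800 → Bypass.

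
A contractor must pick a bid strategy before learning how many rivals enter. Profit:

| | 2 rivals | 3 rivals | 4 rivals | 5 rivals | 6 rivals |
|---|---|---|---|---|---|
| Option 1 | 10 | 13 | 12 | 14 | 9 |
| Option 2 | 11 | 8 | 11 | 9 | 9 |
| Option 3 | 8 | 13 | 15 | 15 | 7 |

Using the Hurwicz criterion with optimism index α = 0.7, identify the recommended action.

Option 3

Option 1: 0.7·14 + 0.3·9 = 12.5
Option 2: 0.7·11 + 0.3·8 = 10.1
Option 3: 0.7·15 + 0.3·7 = 12.6
Highest Hurwicz score = 12.6 → Option 3.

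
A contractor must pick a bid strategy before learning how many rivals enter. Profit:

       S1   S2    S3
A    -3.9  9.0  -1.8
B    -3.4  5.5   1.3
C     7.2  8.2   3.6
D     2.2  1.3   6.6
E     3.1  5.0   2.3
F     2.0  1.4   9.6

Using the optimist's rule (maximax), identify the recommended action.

Row maxima: A=9.0, B=5.5, C=8.2, D=6.6, E=5.0, F=9.6
Best best-case = 9.6 → F.

F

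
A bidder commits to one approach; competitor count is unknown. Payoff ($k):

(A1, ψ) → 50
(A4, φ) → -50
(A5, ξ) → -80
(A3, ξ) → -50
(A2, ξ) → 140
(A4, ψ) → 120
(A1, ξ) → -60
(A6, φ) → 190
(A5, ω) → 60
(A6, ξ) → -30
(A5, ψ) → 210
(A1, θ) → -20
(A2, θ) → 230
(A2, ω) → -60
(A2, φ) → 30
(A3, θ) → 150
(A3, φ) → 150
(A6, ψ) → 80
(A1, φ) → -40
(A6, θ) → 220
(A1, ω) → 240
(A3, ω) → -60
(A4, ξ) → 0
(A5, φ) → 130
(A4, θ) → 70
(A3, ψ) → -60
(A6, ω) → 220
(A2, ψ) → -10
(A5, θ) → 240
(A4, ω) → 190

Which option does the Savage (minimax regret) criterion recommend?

A6

Column bests: θ=240, φ=190, ψ=210, ω=240, ξ=140.
A1 regrets: 260, 230, 160, 0, 200 → max 260
A2 regrets: 10, 160, 220, 300, 0 → max 300
A3 regrets: 90, 40, 270, 300, 190 → max 300
A4 regrets: 170, 240, 90, 50, 140 → max 240
A5 regrets: 0, 60, 0, 180, 220 → max 220
A6 regrets: 20, 0, 130, 20, 170 → max 170
Smallest max regret = 170 → A6.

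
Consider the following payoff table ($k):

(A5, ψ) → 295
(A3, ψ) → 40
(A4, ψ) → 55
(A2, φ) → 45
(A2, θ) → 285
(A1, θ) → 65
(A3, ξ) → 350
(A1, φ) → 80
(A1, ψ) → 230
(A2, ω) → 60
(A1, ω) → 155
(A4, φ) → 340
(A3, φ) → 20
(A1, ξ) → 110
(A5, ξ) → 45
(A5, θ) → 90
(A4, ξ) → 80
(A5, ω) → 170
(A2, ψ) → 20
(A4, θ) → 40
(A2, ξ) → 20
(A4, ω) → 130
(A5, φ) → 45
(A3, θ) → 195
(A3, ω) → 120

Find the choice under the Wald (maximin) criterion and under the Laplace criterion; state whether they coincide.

maximin → A1; laplace → A3 (disagree)

Row minima: A1=65, A2=20, A3=20, A4=40, A5=45
Best worst-case = 65 → A1.
Row averages: A1=128, A2=86, A3=145, A4=129, A5=129
Highest average = 145 → A3.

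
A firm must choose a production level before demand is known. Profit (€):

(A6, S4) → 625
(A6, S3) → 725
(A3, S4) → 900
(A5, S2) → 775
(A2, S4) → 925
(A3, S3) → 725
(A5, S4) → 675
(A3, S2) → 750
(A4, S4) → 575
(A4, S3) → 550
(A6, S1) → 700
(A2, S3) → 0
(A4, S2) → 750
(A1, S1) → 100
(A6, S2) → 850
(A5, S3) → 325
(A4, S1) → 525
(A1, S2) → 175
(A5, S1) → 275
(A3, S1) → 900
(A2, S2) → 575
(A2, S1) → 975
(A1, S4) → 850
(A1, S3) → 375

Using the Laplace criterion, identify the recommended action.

A3

Row averages: A1=375, A2=618.75, A3=818.75, A4=600, A5=512.5, A6=725
Highest average = 818.75 → A3.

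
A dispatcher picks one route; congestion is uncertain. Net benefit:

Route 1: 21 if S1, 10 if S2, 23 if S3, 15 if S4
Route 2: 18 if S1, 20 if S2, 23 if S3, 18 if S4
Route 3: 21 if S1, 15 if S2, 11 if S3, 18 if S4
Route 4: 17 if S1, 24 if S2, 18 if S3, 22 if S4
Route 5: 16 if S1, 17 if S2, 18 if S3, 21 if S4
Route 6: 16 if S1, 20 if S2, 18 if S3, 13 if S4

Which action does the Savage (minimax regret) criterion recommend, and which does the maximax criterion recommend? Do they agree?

minimax regret → Route 2; maximax → Route 4 (disagree)

Column bests: S1=21, S2=24, S3=23, S4=22.
Route 1 regrets: 0, 14, 0, 7 → max 14
Route 2 regrets: 3, 4, 0, 4 → max 4
Route 3 regrets: 0, 9, 12, 4 → max 12
Route 4 regrets: 4, 0, 5, 0 → max 5
Route 5 regrets: 5, 7, 5, 1 → max 7
Route 6 regrets: 5, 4, 5, 9 → max 9
Smallest max regret = 4 → Route 2.
Row maxima: Route 1=23, Route 2=23, Route 3=21, Route 4=24, Route 5=21, Route 6=20
Best best-case = 24 → Route 4.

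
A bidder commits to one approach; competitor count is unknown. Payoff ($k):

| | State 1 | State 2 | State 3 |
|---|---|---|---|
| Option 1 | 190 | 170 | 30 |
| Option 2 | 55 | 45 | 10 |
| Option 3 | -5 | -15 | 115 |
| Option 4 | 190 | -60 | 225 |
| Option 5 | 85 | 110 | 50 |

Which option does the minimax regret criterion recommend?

Option 5

Column bests: State 1=190, State 2=170, State 3=225.
Option 1 regrets: 0, 0, 195 → max 195
Option 2 regrets: 135, 125, 215 → max 215
Option 3 regrets: 195, 185, 110 → max 195
Option 4 regrets: 0, 230, 0 → max 230
Option 5 regrets: 105, 60, 175 → max 175
Smallest max regret = 175 → Option 5.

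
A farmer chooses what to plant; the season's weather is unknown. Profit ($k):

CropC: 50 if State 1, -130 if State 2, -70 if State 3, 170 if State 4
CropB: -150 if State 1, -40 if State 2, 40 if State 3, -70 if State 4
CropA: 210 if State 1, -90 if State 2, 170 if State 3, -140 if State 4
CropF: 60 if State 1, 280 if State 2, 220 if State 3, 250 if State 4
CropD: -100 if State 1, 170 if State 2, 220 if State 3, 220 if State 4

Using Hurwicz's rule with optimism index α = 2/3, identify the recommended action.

CropF

CropC: 2/3·170 + 1/3·(-130) = 70
CropB: 2/3·40 + 1/3·(-150) = -70/3
CropA: 2/3·210 + 1/3·(-140) = 280/3
CropF: 2/3·280 + 1/3·60 = 620/3
CropD: 2/3·220 + 1/3·(-100) = 340/3
Highest Hurwicz score = 620/3 → CropF.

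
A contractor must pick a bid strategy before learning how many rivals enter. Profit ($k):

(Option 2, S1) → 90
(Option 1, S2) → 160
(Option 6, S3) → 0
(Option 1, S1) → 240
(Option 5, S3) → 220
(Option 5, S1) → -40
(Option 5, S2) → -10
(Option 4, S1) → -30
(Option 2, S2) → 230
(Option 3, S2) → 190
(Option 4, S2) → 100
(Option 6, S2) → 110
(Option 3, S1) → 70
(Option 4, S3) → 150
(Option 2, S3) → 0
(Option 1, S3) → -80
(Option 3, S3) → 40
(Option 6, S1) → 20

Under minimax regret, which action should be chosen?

Column bests: S1=240, S2=230, S3=220.
Option 1 regrets: 0, 70, 300 → max 300
Option 2 regrets: 150, 0, 220 → max 220
Option 3 regrets: 170, 40, 180 → max 180
Option 4 regrets: 270, 130, 70 → max 270
Option 5 regrets: 280, 240, 0 → max 280
Option 6 regrets: 220, 120, 220 → max 220
Smallest max regret = 180 → Option 3.

Option 3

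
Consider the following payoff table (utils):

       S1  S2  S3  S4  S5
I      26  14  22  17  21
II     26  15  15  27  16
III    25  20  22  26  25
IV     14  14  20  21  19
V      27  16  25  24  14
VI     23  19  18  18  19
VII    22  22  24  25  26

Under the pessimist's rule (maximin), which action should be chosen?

VII

Row minima: I=14, II=15, III=20, IV=14, V=14, VI=18, VII=22
Best worst-case = 22 → VII.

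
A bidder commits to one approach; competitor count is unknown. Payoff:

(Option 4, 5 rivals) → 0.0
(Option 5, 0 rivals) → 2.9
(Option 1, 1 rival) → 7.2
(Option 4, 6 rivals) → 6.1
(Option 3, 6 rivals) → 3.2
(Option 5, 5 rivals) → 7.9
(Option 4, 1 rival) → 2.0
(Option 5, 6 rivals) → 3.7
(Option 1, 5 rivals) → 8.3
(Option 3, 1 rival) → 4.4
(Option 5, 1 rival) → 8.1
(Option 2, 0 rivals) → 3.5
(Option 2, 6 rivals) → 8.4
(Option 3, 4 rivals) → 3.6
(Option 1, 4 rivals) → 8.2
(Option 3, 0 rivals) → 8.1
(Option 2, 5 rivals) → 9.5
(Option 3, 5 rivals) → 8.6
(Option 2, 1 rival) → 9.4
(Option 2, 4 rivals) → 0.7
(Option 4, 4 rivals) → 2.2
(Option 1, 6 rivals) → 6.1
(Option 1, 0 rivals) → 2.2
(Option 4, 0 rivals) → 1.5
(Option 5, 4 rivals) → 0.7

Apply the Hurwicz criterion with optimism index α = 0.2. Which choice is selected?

Option 3

Option 1: 0.2·8.3 + 0.8·2.2 = 3.42
Option 2: 0.2·9.5 + 0.8·0.7 = 2.46
Option 3: 0.2·8.6 + 0.8·3.2 = 4.28
Option 4: 0.2·6.1 + 0.8·0.0 = 1.22
Option 5: 0.2·8.1 + 0.8·0.7 = 2.18
Highest Hurwicz score = 4.28 → Option 3.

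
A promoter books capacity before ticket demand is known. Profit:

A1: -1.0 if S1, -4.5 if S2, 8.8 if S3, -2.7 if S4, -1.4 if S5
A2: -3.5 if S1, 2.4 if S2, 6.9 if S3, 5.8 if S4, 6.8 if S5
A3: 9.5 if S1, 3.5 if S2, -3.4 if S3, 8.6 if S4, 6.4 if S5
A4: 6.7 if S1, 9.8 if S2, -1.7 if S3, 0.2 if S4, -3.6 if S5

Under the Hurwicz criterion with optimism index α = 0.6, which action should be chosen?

A4

A1: 0.6·8.8 + 0.4·(-4.5) = 3.48
A2: 0.6·6.9 + 0.4·(-3.5) = 2.74
A3: 0.6·9.5 + 0.4·(-3.4) = 4.34
A4: 0.6·9.8 + 0.4·(-3.6) = 4.44
Highest Hurwicz score = 4.44 → A4.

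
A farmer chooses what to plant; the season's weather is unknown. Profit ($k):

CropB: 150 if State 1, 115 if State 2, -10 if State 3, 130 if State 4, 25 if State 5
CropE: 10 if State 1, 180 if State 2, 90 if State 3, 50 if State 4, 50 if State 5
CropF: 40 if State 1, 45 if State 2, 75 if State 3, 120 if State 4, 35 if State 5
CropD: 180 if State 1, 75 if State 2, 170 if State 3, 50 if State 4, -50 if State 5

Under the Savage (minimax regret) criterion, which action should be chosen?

Column bests: State 1=180, State 2=180, State 3=170, State 4=130, State 5=50.
CropB regrets: 30, 65, 180, 0, 25 → max 180
CropE regrets: 170, 0, 80, 80, 0 → max 170
CropF regrets: 140, 135, 95, 10, 15 → max 140
CropD regrets: 0, 105, 0, 80, 100 → max 105
Smallest max regret = 105 → CropD.

CropD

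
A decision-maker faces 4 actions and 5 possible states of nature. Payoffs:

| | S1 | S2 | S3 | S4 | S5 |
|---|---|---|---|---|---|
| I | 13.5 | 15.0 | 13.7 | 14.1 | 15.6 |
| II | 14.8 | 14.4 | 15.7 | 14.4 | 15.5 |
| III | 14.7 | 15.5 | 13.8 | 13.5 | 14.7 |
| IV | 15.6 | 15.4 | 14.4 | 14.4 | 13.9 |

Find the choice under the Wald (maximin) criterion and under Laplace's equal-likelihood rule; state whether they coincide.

maximin → II; laplace → II (agree)

Row minima: I=13.5, II=14.4, III=13.5, IV=13.9
Best worst-case = 14.4 → II.
Row averages: I=14.38, II=14.96, III=14.44, IV=14.74
Highest average = 14.96 → II.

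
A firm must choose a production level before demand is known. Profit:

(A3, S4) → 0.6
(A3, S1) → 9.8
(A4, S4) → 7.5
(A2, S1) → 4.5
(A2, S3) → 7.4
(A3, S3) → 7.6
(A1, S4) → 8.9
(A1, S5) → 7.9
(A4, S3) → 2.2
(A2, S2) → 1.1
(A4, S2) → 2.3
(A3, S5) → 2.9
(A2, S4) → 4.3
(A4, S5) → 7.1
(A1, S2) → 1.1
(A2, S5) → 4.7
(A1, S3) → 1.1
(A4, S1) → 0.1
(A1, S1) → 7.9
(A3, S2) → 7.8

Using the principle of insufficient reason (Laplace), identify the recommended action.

A3

Row averages: A1=5.38, A2=4.4, A3=5.74, A4=3.84
Highest average = 5.74 → A3.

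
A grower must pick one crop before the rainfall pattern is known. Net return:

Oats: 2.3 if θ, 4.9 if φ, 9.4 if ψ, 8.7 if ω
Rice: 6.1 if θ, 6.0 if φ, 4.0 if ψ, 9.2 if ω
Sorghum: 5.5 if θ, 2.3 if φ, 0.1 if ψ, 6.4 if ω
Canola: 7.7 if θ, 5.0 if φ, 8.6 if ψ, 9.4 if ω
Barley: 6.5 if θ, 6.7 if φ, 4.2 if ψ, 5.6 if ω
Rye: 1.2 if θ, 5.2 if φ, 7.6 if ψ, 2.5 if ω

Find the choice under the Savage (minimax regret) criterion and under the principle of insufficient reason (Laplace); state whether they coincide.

Column bests: θ=7.7, φ=6.7, ψ=9.4, ω=9.4.
Oats regrets: 5.4, 1.8, 0.0, 0.7 → max 5.4
Rice regrets: 1.6, 0.7, 5.4, 0.2 → max 5.4
Sorghum regrets: 2.2, 4.4, 9.3, 3.0 → max 9.3
Canola regrets: 0.0, 1.7, 0.8, 0.0 → max 1.7
Barley regrets: 1.2, 0.0, 5.2, 3.8 → max 5.2
Rye regrets: 6.5, 1.5, 1.8, 6.9 → max 6.9
Smallest max regret = 1.7 → Canola.
Row averages: Oats=6.325, Rice=6.325, Sorghum=3.575, Canola=7.675, Barley=5.75, Rye=4.125
Highest average = 7.675 → Canola.

minimax regret → Canola; laplace → Canola (agree)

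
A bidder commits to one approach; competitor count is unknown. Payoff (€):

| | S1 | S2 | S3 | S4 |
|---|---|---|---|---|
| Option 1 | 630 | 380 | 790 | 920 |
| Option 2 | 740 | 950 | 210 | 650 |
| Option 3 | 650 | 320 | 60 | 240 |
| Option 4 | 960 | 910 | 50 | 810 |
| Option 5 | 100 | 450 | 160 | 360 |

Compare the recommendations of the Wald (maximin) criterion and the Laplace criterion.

maximin → Option 1; laplace → Option 4 (disagree)

Row minima: Option 1=380, Option 2=210, Option 3=60, Option 4=50, Option 5=100
Best worst-case = 380 → Option 1.
Row averages: Option 1=680, Option 2=637.5, Option 3=317.5, Option 4=682.5, Option 5=267.5
Highest average = 682.5 → Option 4.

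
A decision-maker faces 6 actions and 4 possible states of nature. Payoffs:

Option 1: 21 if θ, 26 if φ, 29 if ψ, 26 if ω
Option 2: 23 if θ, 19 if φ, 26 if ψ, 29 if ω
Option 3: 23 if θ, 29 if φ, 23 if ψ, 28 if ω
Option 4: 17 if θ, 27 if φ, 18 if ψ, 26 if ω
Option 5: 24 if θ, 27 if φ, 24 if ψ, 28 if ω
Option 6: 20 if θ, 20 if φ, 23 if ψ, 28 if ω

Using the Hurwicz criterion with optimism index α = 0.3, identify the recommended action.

Option 1: 0.3·29 + 0.7·21 = 23.4
Option 2: 0.3·29 + 0.7·19 = 22
Option 3: 0.3·29 + 0.7·23 = 24.8
Option 4: 0.3·27 + 0.7·17 = 20
Option 5: 0.3·28 + 0.7·24 = 25.2
Option 6: 0.3·28 + 0.7·20 = 22.4
Highest Hurwicz score = 25.2 → Option 5.

Option 5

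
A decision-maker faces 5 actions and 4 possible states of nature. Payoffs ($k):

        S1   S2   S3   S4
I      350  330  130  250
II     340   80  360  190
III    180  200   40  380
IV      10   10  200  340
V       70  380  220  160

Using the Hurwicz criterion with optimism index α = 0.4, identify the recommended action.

I: 0.4·350 + 0.6·130 = 218
II: 0.4·360 + 0.6·80 = 192
III: 0.4·380 + 0.6·40 = 176
IV: 0.4·340 + 0.6·10 = 142
V: 0.4·380 + 0.6·70 = 194
Highest Hurwicz score = 218 → I.

I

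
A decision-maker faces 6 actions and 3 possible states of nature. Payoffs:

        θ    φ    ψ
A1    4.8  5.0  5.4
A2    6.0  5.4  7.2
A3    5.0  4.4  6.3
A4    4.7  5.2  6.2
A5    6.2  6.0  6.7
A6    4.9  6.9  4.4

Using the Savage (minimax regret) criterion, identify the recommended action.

A5

Column bests: θ=6.2, φ=6.9, ψ=7.2.
A1 regrets: 1.4, 1.9, 1.8 → max 1.9
A2 regrets: 0.2, 1.5, 0.0 → max 1.5
A3 regrets: 1.2, 2.5, 0.9 → max 2.5
A4 regrets: 1.5, 1.7, 1.0 → max 1.7
A5 regrets: 0.0, 0.9, 0.5 → max 0.9
A6 regrets: 1.3, 0.0, 2.8 → max 2.8
Smallest max regret = 0.9 → A5.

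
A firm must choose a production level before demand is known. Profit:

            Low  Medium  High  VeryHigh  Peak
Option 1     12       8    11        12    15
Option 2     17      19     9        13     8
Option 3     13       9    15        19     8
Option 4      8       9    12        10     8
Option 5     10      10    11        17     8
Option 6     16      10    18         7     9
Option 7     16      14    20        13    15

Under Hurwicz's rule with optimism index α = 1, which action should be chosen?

Option 1: 1·15 + 0·8 = 15
Option 2: 1·19 + 0·8 = 19
Option 3: 1·19 + 0·8 = 19
Option 4: 1·12 + 0·8 = 12
Option 5: 1·17 + 0·8 = 17
Option 6: 1·18 + 0·7 = 18
Option 7: 1·20 + 0·13 = 20
Highest Hurwicz score = 20 → Option 7.

Option 7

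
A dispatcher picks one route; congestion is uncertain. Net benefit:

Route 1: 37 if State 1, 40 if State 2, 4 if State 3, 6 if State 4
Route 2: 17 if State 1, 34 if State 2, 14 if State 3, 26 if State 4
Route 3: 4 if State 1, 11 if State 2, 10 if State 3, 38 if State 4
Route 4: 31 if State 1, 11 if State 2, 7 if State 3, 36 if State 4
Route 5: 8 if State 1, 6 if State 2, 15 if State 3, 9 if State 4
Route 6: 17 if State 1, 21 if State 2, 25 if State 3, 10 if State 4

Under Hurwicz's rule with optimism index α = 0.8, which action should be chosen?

Route 1: 0.8·40 + 0.2·4 = 32.8
Route 2: 0.8·34 + 0.2·14 = 30
Route 3: 0.8·38 + 0.2·4 = 31.2
Route 4: 0.8·36 + 0.2·7 = 30.2
Route 5: 0.8·15 + 0.2·6 = 13.2
Route 6: 0.8·25 + 0.2·10 = 22
Highest Hurwicz score = 32.8 → Route 1.

Route 1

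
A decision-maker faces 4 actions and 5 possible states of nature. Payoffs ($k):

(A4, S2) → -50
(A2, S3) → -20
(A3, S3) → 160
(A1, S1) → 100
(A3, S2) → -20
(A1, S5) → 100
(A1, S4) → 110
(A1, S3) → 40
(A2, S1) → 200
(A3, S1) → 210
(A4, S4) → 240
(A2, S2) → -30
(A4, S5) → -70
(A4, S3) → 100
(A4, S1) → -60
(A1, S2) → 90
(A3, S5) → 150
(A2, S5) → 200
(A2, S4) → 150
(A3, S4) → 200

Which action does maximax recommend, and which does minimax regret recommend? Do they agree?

maximax → A4; minimax regret → A3 (disagree)

Row maxima: A1=110, A2=200, A3=210, A4=240
Best best-case = 240 → A4.
Column bests: S1=210, S2=90, S3=160, S4=240, S5=200.
A1 regrets: 110, 0, 120, 130, 100 → max 130
A2 regrets: 10, 120, 180, 90, 0 → max 180
A3 regrets: 0, 110, 0, 40, 50 → max 110
A4 regrets: 270, 140, 60, 0, 270 → max 270
Smallest max regret = 110 → A3.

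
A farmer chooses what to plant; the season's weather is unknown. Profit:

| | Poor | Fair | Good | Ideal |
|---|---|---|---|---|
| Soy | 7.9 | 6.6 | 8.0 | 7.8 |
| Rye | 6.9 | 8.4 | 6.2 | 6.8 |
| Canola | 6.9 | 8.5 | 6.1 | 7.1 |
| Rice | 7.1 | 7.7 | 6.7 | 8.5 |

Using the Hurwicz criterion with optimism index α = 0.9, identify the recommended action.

Rice

Soy: 0.9·8.0 + 0.1·6.6 = 7.86
Rye: 0.9·8.4 + 0.1·6.2 = 8.18
Canola: 0.9·8.5 + 0.1·6.1 = 8.26
Rice: 0.9·8.5 + 0.1·6.7 = 8.32
Highest Hurwicz score = 8.32 → Rice.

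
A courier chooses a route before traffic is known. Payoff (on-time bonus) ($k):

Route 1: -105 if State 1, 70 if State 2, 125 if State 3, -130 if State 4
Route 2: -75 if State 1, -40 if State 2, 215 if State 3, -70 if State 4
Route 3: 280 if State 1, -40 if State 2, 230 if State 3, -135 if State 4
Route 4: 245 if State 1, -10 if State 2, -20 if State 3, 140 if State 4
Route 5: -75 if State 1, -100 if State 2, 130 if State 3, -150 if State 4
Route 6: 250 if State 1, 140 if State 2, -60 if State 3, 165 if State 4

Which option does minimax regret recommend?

Route 4

Column bests: State 1=280, State 2=140, State 3=230, State 4=165.
Route 1 regrets: 385, 70, 105, 295 → max 385
Route 2 regrets: 355, 180, 15, 235 → max 355
Route 3 regrets: 0, 180, 0, 300 → max 300
Route 4 regrets: 35, 150, 250, 25 → max 250
Route 5 regrets: 355, 240, 100, 315 → max 355
Route 6 regrets: 30, 0, 290, 0 → max 290
Smallest max regret = 250 → Route 4.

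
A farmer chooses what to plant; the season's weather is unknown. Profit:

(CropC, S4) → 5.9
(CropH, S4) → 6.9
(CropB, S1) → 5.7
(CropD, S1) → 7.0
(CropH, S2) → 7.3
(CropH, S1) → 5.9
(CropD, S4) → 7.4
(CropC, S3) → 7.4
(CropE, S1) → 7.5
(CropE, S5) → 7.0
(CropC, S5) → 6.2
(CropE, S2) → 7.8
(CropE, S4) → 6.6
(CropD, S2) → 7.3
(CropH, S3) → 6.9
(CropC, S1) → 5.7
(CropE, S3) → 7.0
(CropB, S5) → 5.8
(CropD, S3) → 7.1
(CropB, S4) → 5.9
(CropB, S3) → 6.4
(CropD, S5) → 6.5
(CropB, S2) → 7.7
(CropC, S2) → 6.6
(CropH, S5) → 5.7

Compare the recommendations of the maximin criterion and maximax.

Row minima: CropC=5.7, CropH=5.7, CropB=5.7, CropE=6.6, CropD=6.5
Best worst-case = 6.6 → CropE.
Row maxima: CropC=7.4, CropH=7.3, CropB=7.7, CropE=7.8, CropD=7.4
Best best-case = 7.8 → CropE.

maximin → CropE; maximax → CropE (agree)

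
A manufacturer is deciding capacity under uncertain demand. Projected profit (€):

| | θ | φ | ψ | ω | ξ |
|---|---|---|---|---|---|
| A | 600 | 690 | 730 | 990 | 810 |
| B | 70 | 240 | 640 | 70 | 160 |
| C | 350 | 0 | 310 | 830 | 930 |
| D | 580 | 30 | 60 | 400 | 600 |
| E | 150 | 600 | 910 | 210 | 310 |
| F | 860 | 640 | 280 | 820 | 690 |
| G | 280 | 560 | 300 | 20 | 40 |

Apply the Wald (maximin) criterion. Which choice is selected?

A

Row minima: A=600, B=70, C=0, D=30, E=150, F=280, G=20
Best worst-case = 600 → A.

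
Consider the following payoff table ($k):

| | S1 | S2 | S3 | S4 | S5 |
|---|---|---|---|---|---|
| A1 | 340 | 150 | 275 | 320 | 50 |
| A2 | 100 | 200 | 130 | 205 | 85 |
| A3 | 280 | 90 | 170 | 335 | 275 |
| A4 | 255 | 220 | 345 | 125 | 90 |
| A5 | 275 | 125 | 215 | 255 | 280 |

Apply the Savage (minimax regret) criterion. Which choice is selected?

A5

Column bests: S1=340, S2=220, S3=345, S4=335, S5=280.
A1 regrets: 0, 70, 70, 15, 230 → max 230
A2 regrets: 240, 20, 215, 130, 195 → max 240
A3 regrets: 60, 130, 175, 0, 5 → max 175
A4 regrets: 85, 0, 0, 210, 190 → max 210
A5 regrets: 65, 95, 130, 80, 0 → max 130
Smallest max regret = 130 → A5.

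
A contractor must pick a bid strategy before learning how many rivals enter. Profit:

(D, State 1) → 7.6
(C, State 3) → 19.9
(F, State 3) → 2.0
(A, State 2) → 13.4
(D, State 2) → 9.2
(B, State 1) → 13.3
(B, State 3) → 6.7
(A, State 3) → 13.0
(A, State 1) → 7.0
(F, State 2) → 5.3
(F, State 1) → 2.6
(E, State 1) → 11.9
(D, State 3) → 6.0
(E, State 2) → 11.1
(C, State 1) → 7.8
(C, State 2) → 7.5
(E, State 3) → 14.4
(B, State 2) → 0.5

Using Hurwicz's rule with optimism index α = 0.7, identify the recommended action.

A: 0.7·13.4 + 0.3·7.0 = 11.48
B: 0.7·13.3 + 0.3·0.5 = 9.46
C: 0.7·19.9 + 0.3·7.5 = 16.18
D: 0.7·9.2 + 0.3·6.0 = 8.24
E: 0.7·14.4 + 0.3·11.1 = 13.41
F: 0.7·5.3 + 0.3·2.0 = 4.31
Highest Hurwicz score = 16.18 → C.

C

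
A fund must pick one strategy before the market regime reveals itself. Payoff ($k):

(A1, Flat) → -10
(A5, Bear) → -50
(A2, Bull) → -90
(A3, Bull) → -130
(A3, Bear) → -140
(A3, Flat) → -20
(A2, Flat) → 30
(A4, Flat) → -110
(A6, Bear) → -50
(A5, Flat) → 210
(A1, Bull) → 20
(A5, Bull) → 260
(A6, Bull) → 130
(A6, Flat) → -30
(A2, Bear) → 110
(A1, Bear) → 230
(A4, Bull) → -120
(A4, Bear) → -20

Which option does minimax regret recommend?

Column bests: Bear=230, Flat=210, Bull=260.
A1 regrets: 0, 220, 240 → max 240
A2 regrets: 120, 180, 350 → max 350
A3 regrets: 370, 230, 390 → max 390
A4 regrets: 250, 320, 380 → max 380
A5 regrets: 280, 0, 0 → max 280
A6 regrets: 280, 240, 130 → max 280
Smallest max regret = 240 → A1.

A1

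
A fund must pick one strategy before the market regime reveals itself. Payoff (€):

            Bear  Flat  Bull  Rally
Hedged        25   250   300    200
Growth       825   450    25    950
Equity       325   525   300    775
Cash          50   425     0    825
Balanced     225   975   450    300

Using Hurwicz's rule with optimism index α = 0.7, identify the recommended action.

Balanced

Hedged: 0.7·300 + 0.3·25 = 217.5
Growth: 0.7·950 + 0.3·25 = 672.5
Equity: 0.7·775 + 0.3·300 = 632.5
Cash: 0.7·825 + 0.3·0 = 577.5
Balanced: 0.7·975 + 0.3·225 = 750
Highest Hurwicz score = 750 → Balanced.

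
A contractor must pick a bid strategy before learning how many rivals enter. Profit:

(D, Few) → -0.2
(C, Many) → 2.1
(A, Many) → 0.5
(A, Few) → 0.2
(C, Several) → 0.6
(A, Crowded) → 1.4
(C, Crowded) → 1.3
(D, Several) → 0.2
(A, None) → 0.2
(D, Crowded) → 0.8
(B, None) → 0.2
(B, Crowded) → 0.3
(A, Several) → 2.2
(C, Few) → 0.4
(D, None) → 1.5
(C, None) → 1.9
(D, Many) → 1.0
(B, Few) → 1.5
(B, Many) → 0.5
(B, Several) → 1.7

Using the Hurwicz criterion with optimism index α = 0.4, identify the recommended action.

A: 0.4·2.2 + 0.6·0.2 = 1
B: 0.4·1.7 + 0.6·0.2 = 0.8
C: 0.4·2.1 + 0.6·0.4 = 1.08
D: 0.4·1.5 + 0.6·(-0.2) = 0.48
Highest Hurwicz score = 1.08 → C.

C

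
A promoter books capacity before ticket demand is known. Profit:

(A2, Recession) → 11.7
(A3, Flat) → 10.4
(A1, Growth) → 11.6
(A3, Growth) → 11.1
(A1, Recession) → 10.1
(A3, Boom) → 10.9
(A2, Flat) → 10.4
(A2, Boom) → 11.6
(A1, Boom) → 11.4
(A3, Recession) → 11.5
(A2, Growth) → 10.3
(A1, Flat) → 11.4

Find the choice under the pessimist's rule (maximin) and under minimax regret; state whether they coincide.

maximin → A3; minimax regret → A3 (agree)

Row minima: A1=10.1, A2=10.3, A3=10.4
Best worst-case = 10.4 → A3.
Column bests: Recession=11.7, Flat=11.4, Growth=11.6, Boom=11.6.
A1 regrets: 1.6, 0.0, 0.0, 0.2 → max 1.6
A2 regrets: 0.0, 1.0, 1.3, 0.0 → max 1.3
A3 regrets: 0.2, 1.0, 0.5, 0.7 → max 1.0
Smallest max regret = 1.0 → A3.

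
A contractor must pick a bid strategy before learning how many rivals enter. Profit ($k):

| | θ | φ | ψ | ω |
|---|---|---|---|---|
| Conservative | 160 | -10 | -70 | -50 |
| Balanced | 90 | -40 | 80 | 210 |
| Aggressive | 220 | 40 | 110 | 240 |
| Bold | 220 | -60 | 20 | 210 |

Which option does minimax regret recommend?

Column bests: θ=220, φ=40, ψ=110, ω=240.
Conservative regrets: 60, 50, 180, 290 → max 290
Balanced regrets: 130, 80, 30, 30 → max 130
Aggressive regrets: 0, 0, 0, 0 → max 0
Bold regrets: 0, 100, 90, 30 → max 100
Smallest max regret = 0 → Aggressive.

Aggressive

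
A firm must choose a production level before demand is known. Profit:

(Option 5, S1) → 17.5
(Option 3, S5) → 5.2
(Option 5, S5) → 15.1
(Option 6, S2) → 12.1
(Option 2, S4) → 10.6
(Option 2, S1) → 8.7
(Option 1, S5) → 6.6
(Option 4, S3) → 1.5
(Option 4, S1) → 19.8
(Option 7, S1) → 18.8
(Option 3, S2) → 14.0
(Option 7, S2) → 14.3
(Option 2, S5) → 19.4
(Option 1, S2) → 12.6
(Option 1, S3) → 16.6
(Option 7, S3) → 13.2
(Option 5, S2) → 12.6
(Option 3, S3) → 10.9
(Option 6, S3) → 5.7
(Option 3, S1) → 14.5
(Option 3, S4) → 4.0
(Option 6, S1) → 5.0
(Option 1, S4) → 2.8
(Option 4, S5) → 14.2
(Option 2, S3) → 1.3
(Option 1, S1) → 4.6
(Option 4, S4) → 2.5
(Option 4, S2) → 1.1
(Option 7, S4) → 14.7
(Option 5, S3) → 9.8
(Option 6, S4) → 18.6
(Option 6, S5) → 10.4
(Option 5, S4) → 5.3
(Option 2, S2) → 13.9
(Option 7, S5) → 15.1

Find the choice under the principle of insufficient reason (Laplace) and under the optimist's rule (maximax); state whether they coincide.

laplace → Option 7; maximax → Option 4 (disagree)

Row averages: Option 1=8.64, Option 2=10.78, Option 3=9.72, Option 4=7.82, Option 5=12.06, Option 6=10.36, Option 7=15.22
Highest average = 15.22 → Option 7.
Row maxima: Option 1=16.6, Option 2=19.4, Option 3=14.5, Option 4=19.8, Option 5=17.5, Option 6=18.6, Option 7=18.8
Best best-case = 19.8 → Option 4.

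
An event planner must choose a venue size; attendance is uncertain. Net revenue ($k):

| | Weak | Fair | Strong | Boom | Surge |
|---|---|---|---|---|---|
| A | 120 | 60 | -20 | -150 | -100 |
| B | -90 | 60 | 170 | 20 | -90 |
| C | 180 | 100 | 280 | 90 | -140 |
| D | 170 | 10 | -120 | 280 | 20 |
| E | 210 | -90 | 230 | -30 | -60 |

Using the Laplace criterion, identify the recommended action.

C

Row averages: A=-18, B=14, C=102, D=72, E=52
Highest average = 102 → C.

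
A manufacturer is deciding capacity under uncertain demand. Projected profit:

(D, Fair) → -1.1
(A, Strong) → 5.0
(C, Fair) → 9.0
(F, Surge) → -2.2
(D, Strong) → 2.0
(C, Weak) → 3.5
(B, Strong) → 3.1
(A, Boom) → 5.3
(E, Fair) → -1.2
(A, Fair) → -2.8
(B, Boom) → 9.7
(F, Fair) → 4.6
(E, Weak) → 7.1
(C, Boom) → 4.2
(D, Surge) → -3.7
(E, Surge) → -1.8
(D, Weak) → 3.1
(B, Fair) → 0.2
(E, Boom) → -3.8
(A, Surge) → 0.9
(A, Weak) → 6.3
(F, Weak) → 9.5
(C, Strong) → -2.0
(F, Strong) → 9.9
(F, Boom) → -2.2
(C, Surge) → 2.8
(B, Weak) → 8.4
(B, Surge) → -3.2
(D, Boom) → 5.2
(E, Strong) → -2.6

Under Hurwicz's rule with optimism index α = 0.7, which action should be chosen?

F

A: 0.7·6.3 + 0.3·(-2.8) = 3.57
B: 0.7·9.7 + 0.3·(-3.2) = 5.83
C: 0.7·9.0 + 0.3·(-2.0) = 5.7
D: 0.7·5.2 + 0.3·(-3.7) = 2.53
E: 0.7·7.1 + 0.3·(-3.8) = 3.83
F: 0.7·9.9 + 0.3·(-2.2) = 6.27
Highest Hurwicz score = 6.27 → F.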